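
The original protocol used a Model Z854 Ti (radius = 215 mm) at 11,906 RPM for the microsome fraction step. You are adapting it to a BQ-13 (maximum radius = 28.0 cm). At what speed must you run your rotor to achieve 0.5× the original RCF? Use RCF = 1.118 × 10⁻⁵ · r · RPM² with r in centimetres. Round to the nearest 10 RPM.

Original rotor: r = 215 mm = 21.5 cm
RCF_original = 1.118 × 10⁻⁵ × 21.5 × (11906)² = 1.118 × 10⁻⁵ × 21.5 × 141,752,836 ≈ 34,073.1 × g
Target RCF = 0.5 × 34,073.1 ≈ 17,036.5 × g
17,036.5 = 1.118 × 10⁻⁵ × 28 × N²
N² = 17,036.5 / (31.304 × 10⁻⁵) = 54,422,757
N ≈ √54,422,757 ≈ 7,377.2

≈ 7380 RPM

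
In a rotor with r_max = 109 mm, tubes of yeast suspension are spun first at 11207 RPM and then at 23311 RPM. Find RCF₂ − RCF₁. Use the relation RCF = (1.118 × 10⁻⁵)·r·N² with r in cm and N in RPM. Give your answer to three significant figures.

r = 109 mm = 10.9 cm
RCF₁ = 1.118 × 10⁻⁵ × 10.9 × (11207)² = 1.118 × 10⁻⁵ × 10.9 × 125,596,849 ≈ 15,305.5 × g
RCF₂ = 1.118 × 10⁻⁵ × 10.9 × (23311)² = 1.118 × 10⁻⁵ × 10.9 × 543,402,721 ≈ 66,220.1 × g
Increase = 66,220.1 − 15,305.5 = 50,914.6

50900 × g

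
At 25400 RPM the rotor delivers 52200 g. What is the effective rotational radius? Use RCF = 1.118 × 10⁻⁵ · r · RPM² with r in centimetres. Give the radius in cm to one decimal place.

≈ 7.2 cm

RCF = 1.118 × 10⁻⁵ × r × N²
52200 = 1.118 × 10⁻⁵ × r × (25400)²
r = 52200 / (1.118 × 10⁻⁵ × 645,160,000) = 52200 / 7212.889 ≈ 7.237 cm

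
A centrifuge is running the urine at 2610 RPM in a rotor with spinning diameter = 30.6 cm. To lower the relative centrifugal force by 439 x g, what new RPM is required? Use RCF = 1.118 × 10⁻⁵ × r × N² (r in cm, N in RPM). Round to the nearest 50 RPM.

2050 RPM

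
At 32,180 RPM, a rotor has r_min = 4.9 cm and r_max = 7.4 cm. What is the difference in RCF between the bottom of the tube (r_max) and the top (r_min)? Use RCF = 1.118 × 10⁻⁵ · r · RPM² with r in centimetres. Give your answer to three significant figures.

28900 ×g

RCF_max = 1.118 × 10⁻⁵ × 7.4 × (32180)² = 1.118 × 10⁻⁵ × 7.4 × 1,035,552,400 ≈ 85,673.3 × g
RCF_min = 1.118 × 10⁻⁵ × 4.9 × (32180)² = 1.118 × 10⁻⁵ × 4.9 × 1,035,552,400 ≈ 56,729.6 × g
ΔRCF = 85,673.3 − 56,729.6 = 28,943.7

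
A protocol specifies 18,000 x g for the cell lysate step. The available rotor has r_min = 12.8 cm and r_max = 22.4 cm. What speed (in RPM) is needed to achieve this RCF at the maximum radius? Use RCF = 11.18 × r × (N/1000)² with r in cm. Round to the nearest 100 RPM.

≈ 8500 RPM

Use r_max = 22.4 cm.
18,000 = 11.18 × 22.4 × (N/1000)²
(N/1000)² = 18,000 / 250.432 = 71.8758
N = 1000 × √71.8758 ≈ 8,478.0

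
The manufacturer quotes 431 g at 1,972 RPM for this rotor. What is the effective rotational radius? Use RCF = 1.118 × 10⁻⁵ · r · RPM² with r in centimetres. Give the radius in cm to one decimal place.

r ≈ 9.9 cm

431 = 1.118 × 10⁻⁵ × r × (1972)²
r = 431 / (1.118 × 10⁻⁵ × 3,888,784) = 431 / 43.47661 ≈ 9.913 cm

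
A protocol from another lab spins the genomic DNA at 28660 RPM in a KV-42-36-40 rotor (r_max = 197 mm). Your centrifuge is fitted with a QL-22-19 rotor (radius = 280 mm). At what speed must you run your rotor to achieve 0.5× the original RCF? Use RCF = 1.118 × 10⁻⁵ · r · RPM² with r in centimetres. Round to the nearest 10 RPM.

≈ 17000 RPM

Original rotor: r = 197 mm = 19.7 cm
RCF = 1.118 × 10⁻⁵ × r × N²
RCF_original = 1.118 × 10⁻⁵ × 19.7 × (28660)² = 1.118 × 10⁻⁵ × 19.7 × 821,395,600 ≈ 180,909.1 × g
Target RCF = 0.5 × 180,909.1 ≈ 90,454.6 × g
Your rotor: r = 280 mm = 28.0 cm
90,454.6 = 1.118 × 10⁻⁵ × 28 × N²
N² = 90,454.6 / (31.304 × 10⁻⁵) = 288,955,405
N ≈ √288,955,405 ≈ 16,998.7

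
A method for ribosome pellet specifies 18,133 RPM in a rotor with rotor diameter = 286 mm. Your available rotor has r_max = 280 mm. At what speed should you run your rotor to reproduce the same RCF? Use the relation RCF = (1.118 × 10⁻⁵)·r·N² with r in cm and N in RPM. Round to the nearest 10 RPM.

Original rotor: r = 286 mm / 2 = 143 mm = 14.3 cm
RCF_original = 1.118 × 10⁻⁵ × 14.3 × (18133)² = 1.118 × 10⁻⁵ × 14.3 × 328,805,689 ≈ 52,567.5 × g
Your rotor: r = 280 mm = 28.0 cm
52,567.5 = 1.118 × 10⁻⁵ × 28 × N²
N² = 52,567.5 / (31.304 × 10⁻⁵) = 167,925,824
N ≈ √167,925,824 ≈ 12,958.6

12960 RPM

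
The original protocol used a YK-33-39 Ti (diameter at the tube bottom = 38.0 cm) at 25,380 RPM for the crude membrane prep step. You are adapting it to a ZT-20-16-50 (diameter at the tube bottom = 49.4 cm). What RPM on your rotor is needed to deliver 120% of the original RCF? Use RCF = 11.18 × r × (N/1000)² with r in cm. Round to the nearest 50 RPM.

Original rotor: r = 38.0 / 2 = 19 cm
RCF_original = 11.18 × 19 × (25.38)² = 11.18 × 19 × 644.1444 ≈ 136,829.2 × g
Target RCF = 1.2 × 136,829.2 ≈ 164,195 × g
Your rotor: r = 49.4 / 2 = 24.7 cm
164,195 = 11.18 × 24.7 × (N/1000)²
(N/1000)² = 164,195 / 276.146 = 594.5949
N = 1000 × √594.5949 ≈ 24,384.3

24400 RPM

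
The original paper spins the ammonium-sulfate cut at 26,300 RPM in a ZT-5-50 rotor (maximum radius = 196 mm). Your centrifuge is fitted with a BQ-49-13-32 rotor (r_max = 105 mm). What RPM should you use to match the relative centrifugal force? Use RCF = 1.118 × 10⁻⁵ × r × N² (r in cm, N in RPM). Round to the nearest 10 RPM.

≈ 35930 RPM

Original rotor: r = 196 mm = 19.6 cm
RCF_original = 1.118 × 10⁻⁵ × 19.6 × (26300)² = 1.118 × 10⁻⁵ × 19.6 × 691,690,000 ≈ 151,568.6 × g
Your rotor: r = 105 mm = 10.5 cm
151,568.6 = 1.118 × 10⁻⁵ × 10.5 × N²
N² = 151,568.6 / (11.739 × 10⁻⁵) = 1,291,154,272
N ≈ √1,291,154,272 ≈ 35,932.6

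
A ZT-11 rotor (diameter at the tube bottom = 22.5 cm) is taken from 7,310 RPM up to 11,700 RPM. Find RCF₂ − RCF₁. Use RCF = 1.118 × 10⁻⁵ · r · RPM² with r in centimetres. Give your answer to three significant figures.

≈ 10500 ×g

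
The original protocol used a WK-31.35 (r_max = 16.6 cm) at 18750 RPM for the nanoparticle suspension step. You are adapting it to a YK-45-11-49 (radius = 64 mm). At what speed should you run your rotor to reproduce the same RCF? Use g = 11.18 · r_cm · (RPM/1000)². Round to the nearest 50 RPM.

RCF = 11.18 × r × (N/1000)²
RCF_original = 11.18 × 16.6 × (18.75)² = 11.18 × 16.6 × 351.5625 ≈ 65,245.8 × g
Your rotor: r = 64 mm = 6.4 cm
65,245.8 = 11.18 × 6.4 × (N/1000)²
(N/1000)² = 65,245.8 / 71.552 = 911.8655
N = 1000 × √911.8655 ≈ 30,197.1

≈ 30200 RPM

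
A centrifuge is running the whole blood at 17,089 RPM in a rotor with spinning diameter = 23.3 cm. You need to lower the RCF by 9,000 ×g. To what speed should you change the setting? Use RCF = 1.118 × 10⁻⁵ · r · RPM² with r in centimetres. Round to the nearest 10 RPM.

14930 RPM

r = 23.3 / 2 = 11.65 cm
Current RCF = 1.118 × 10⁻⁵ × 11.65 × (17089)² = 1.118 × 10⁻⁵ × 11.65 × 292,033,921 ≈ 38,036.5 × g
Target RCF = 38,036.5 − 9,000 = 29,036.5 × g
N² = 29,036.5 / (13.0247 × 10⁻⁵) = 222,934,117
N ≈ √222,934,117 ≈ 14,931.0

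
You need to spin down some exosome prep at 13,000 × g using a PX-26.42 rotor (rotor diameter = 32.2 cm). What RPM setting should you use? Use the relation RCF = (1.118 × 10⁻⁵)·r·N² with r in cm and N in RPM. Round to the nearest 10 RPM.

r = 32.2 / 2 = 16.1 cm
13,000 = 1.118 × 10⁻⁵ × 16.1 × N²
N² = 13,000 / (17.9998 × 10⁻⁵) = 72,223,025
N ≈ √72,223,025 ≈ 8,498.4

8500 RPM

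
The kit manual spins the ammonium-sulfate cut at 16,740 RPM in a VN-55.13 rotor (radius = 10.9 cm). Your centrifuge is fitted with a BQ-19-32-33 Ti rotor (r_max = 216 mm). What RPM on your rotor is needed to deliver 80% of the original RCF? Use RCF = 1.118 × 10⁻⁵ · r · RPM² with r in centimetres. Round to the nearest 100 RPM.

10600 RPM

RCF_original = 1.118 × 10⁻⁵ × 10.9 × (16740)² = 1.118 × 10⁻⁵ × 10.9 × 280,227,600 ≈ 34,149.1 × g
Target RCF = 0.8 × 34,149.1 ≈ 27,319.3 × g
Your rotor: r = 216 mm = 21.6 cm
27,319.3 = 1.118 × 10⁻⁵ × 21.6 × N²
N² = 27,319.3 / (24.1488 × 10⁻⁵) = 113,129,017
N ≈ √113,129,017 ≈ 10,636.2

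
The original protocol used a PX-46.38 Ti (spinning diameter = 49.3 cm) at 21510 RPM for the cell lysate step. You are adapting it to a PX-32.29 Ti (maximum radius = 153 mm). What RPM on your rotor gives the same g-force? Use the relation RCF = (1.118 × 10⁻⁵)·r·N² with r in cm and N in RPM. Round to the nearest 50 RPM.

27300 RPM

Original rotor: r = 49.3 / 2 = 24.65 cm
RCF = 1.118 × 10⁻⁵ × r × N²
RCF_original = 1.118 × 10⁻⁵ × 24.65 × (21510)² = 1.118 × 10⁻⁵ × 24.65 × 462,680,100 ≈ 127,508.6 × g
Your rotor: r = 153 mm = 15.3 cm
127,508.6 = 1.118 × 10⁻⁵ × 15.3 × N²
N² = 127,508.6 / (17.1054 × 10⁻⁵) = 745,428,929
N ≈ √745,428,929 ≈ 27,302.5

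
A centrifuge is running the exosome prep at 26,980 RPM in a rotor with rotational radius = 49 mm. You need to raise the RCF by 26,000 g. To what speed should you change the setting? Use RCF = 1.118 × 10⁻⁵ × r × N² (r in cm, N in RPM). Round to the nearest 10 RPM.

34680 RPM

r = 49 mm = 4.9 cm
Current RCF = 1.118 × 10⁻⁵ × 4.9 × (26980)² = 1.118 × 10⁻⁵ × 4.9 × 727,920,400 ≈ 39,876.9 × g
Target RCF = 39,876.9 + 26,000 = 65,876.9 × g
N² = 65,876.9 / (5.4782 × 10⁻⁵) = 1,202,528,203
N ≈ √1,202,528,203 ≈ 34,677.5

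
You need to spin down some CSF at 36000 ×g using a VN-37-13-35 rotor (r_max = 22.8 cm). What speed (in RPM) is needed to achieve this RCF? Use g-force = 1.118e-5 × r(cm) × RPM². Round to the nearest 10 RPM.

RCF = 1.118 × 10⁻⁵ × r × N²
36,000 = 1.118 × 10⁻⁵ × 22.8 × N²
N² = 36,000 / (25.4904 × 10⁻⁵) = 141,229,639
N ≈ √141,229,639 ≈ 11,884.0

≈ 11880 RPM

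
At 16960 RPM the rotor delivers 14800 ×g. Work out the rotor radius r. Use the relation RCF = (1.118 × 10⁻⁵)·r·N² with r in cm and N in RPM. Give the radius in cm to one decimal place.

RCF = 1.118 × 10⁻⁵ × r × N²
14800 = 1.118 × 10⁻⁵ × r × (16960)²
r = 14800 / (1.118 × 10⁻⁵ × 287,641,600) = 14800 / 3215.833 ≈ 4.602 cm

≈ 4.6 cm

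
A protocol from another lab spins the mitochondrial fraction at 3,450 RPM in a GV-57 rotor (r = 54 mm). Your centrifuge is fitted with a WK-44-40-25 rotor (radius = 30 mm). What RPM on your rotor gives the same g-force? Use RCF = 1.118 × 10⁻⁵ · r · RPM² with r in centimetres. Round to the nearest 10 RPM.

4630 RPM

Original rotor: r = 54 mm = 5.4 cm
RCF = 1.118 × 10⁻⁵ × r × N²
RCF_original = 1.118 × 10⁻⁵ × 5.4 × (3450)² = 1.118 × 10⁻⁵ × 5.4 × 11,902,500 ≈ 718.6 × g
Your rotor: r = 30 mm = 3.0 cm
718.6 = 1.118 × 10⁻⁵ × 3 × N²
N² = 718.6 / (3.354 × 10⁻⁵) = 21,425,164
N ≈ √21,425,164 ≈ 4,628.7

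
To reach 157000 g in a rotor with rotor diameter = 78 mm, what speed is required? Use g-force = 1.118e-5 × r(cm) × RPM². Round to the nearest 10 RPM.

N ≈ 60010 RPM

r = 78 mm / 2 = 39 mm = 3.9 cm
157,000 = 1.118 × 10⁻⁵ × 3.9 × N²
N² = 157,000 / (4.3602 × 10⁻⁵) = 3,600,752,259
N ≈ √3,600,752,259 ≈ 60,006.3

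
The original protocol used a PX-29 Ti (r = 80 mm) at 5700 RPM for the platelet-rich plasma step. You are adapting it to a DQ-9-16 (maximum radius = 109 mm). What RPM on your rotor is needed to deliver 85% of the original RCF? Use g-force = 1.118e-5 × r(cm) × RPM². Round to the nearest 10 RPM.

4500 RPM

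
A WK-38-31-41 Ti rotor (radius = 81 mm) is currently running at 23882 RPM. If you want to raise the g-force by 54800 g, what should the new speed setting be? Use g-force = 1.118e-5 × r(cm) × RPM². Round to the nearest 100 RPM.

r = 81 mm = 8.1 cm
Current RCF = 1.118 × 10⁻⁵ × 8.1 × (23882)² = 1.118 × 10⁻⁵ × 8.1 × 570,349,924 ≈ 51,649.7 × g
Target RCF = 51,649.7 + 54,800 = 106,449.7 × g
N² = 106,449.7 / (9.0558 × 10⁻⁵) = 1,175,486,429
N ≈ √1,175,486,429 ≈ 34,285.4

N₂ ≈ 34300 RPM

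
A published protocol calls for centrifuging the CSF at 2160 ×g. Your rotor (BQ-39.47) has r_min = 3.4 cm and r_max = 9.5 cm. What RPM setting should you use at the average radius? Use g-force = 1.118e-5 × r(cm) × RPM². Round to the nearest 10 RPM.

r_avg = (3.4 + 9.5) / 2 = 6.45 cm
2,160 = 1.118 × 10⁻⁵ × 6.45 × N²
N² = 2,160 / (7.2111 × 10⁻⁵) = 29,953,821
N ≈ √29,953,821 ≈ 5,473.0

N ≈ 5470 RPM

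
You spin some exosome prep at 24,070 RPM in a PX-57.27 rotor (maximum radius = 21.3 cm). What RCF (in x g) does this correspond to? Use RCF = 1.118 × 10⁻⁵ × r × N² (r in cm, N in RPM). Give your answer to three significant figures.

RCF = 1.118 × 10⁻⁵ × 21.3 × (24070)² = 1.118 × 10⁻⁵ × 21.3 × 579,364,900 ≈ 137,966.5 × g

138000 x g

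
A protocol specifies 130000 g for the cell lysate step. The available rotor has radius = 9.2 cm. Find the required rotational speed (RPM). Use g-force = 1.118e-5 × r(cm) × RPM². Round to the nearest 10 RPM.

≈ 35550 RPM

130,000 = 1.118 × 10⁻⁵ × 9.2 × N²
N² = 130,000 / (10.2856 × 10⁻⁵) = 1,263,902,932
N ≈ √1,263,902,932 ≈ 35,551.4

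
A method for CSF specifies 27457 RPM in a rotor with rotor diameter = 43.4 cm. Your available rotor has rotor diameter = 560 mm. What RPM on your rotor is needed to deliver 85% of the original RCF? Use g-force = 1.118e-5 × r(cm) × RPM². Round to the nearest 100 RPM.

22300 RPM

Original rotor: r = 43.4 / 2 = 21.7 cm
RCF = 1.118 × 10⁻⁵ × r × N²
RCF_original = 1.118 × 10⁻⁵ × 21.7 × (27457)² = 1.118 × 10⁻⁵ × 21.7 × 753,886,849 ≈ 182,897.5 × g
Target RCF = 0.85 × 182,897.5 ≈ 155,462.9 × g
Your rotor: r = 560 mm / 2 = 280 mm = 28 cm
155,462.9 = 1.118 × 10⁻⁵ × 28 × N²
N² = 155,462.9 / (31.304 × 10⁻⁵) = 496,623,115
N ≈ √496,623,115 ≈ 22,285.0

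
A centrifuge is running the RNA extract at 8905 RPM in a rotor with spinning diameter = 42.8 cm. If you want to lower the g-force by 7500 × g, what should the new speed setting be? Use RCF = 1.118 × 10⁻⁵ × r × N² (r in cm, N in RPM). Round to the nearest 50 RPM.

r = 42.8 / 2 = 21.4 cm
Current RCF = 1.118 × 10⁻⁵ × 21.4 × (8905)² = 1.118 × 10⁻⁵ × 21.4 × 79,299,025 ≈ 18,972.5 × g
Target RCF = 18,972.5 − 7,500 = 11,472.5 × g
N² = 11,472.5 / (23.9252 × 10⁻⁵) = 47,951,532
N ≈ √47,951,532 ≈ 6,924.7

N₂ ≈ 6900 RPM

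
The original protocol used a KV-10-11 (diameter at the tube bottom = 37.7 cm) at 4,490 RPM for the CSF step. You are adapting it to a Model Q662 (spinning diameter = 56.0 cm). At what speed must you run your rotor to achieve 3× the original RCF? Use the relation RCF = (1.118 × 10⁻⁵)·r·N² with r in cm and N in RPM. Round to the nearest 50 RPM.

6400 RPM

Original rotor: r = 37.7 / 2 = 18.85 cm
RCF = 1.118 × 10⁻⁵ × r × N²
RCF_original = 1.118 × 10⁻⁵ × 18.85 × (4490)² = 1.118 × 10⁻⁵ × 18.85 × 20,160,100 ≈ 4,248.6 × g
Target RCF = 3 × 4,248.6 ≈ 12,745.8 × g
Your rotor: r = 56.0 / 2 = 28 cm
12,745.8 = 1.118 × 10⁻⁵ × 28 × N²
N² = 12,745.8 / (31.304 × 10⁻⁵) = 40,716,202
N ≈ √40,716,202 ≈ 6,380.9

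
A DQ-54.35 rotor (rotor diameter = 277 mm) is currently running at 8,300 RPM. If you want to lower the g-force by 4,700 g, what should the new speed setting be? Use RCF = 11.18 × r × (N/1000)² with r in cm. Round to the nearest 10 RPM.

r = 277 mm / 2 = 138.5 mm = 13.85 cm
Current RCF = 11.18 × 13.85 × (8.3)² = 11.18 × 13.85 × 68.89 ≈ 10,667.1 × g
Target RCF = 10,667.1 − 4,700 = 5,967.1 × g
(N/1000)² = 5,967.1 / 154.843 = 38.53645
N = 1000 × √38.53645 ≈ 6,207.8

≈ 6210 RPM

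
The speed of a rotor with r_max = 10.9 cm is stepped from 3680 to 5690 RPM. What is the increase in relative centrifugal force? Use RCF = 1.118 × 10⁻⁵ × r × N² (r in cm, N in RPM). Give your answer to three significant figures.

RCF₁ = 1.118 × 10⁻⁵ × 10.9 × (3680)² = 1.118 × 10⁻⁵ × 10.9 × 13,542,400 ≈ 1,650.3 × g
RCF₂ = 1.118 × 10⁻⁵ × 10.9 × (5690)² = 1.118 × 10⁻⁵ × 10.9 × 32,376,100 ≈ 3,945.4 × g
Increase = 3,945.4 − 1,650.3 = 2,295.1

≈ 2300 g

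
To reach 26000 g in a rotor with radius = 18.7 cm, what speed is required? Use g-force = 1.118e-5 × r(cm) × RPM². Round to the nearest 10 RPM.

≈ 11150 RPM

RCF = 1.118 × 10⁻⁵ × r × N²
26,000 = 1.118 × 10⁻⁵ × 18.7 × N²
N² = 26,000 / (20.9066 × 10⁻⁵) = 124,362,641
N ≈ √124,362,641 ≈ 11,151.8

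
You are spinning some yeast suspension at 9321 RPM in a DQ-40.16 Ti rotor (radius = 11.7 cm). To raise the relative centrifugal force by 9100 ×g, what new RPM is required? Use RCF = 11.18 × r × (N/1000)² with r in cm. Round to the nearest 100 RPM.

N₂ ≈ 12500 RPM

Current RCF = 11.18 × 11.7 × (9.321)² = 11.18 × 11.7 × 86.881041 ≈ 11,364.6 × g
Target RCF = 11,364.6 + 9,100 = 20,464.6 × g
(N/1000)² = 20,464.6 / 130.806 = 156.45
N = 1000 × √156.45 ≈ 12,508.0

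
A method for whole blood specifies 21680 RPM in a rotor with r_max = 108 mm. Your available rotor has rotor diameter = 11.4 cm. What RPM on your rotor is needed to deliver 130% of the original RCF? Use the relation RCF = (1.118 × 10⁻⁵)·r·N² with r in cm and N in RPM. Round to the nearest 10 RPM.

≈ 34030 RPM

Original rotor: r = 108 mm = 10.8 cm
RCF_original = 1.118 × 10⁻⁵ × 10.8 × (21680)² = 1.118 × 10⁻⁵ × 10.8 × 470,022,400 ≈ 56,752.4 × g
Target RCF = 1.3 × 56,752.4 ≈ 73,778.1 × g
Your rotor: r = 11.4 / 2 = 5.7 cm
73,778.1 = 1.118 × 10⁻⁵ × 5.7 × N²
N² = 73,778.1 / (6.3726 × 10⁻⁵) = 1,157,739,384
N ≈ √1,157,739,384 ≈ 34,025.6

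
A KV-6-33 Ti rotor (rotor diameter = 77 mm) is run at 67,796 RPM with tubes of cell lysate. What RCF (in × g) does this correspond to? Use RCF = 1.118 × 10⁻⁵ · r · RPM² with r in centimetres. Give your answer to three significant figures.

RCF ≈ 198000 × g

r = 77 mm / 2 = 38.5 mm = 3.85 cm
RCF = 1.118 × 10⁻⁵ × 3.85 × (67796)² = 1.118 × 10⁻⁵ × 3.85 × 4,596,297,616 ≈ 197,838.4 × g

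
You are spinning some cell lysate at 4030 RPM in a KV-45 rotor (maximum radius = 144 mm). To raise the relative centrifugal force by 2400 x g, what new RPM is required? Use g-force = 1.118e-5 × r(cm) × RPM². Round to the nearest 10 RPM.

≈ 5580 RPM

r = 144 mm = 14.4 cm
Current RCF = 1.118 × 10⁻⁵ × 14.4 × (4030)² = 1.118 × 10⁻⁵ × 14.4 × 16,240,900 ≈ 2,614.7 × g
Target RCF = 2,614.7 + 2,400 = 5,014.7 × g
N² = 5,014.7 / (16.0992 × 10⁻⁵) = 31,148,753
N ≈ √31,148,753 ≈ 5,581.1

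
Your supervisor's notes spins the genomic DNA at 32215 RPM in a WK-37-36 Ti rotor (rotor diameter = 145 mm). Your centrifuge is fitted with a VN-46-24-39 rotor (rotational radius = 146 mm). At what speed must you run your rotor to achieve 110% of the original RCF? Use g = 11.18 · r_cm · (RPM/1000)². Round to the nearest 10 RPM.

≈ 23810 RPM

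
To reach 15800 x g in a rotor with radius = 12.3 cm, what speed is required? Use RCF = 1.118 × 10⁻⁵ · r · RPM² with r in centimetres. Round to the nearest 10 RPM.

10720 RPM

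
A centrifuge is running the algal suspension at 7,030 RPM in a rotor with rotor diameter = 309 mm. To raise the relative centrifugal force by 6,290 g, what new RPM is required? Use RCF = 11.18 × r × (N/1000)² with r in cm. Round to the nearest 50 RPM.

N₂ ≈ 9250 RPM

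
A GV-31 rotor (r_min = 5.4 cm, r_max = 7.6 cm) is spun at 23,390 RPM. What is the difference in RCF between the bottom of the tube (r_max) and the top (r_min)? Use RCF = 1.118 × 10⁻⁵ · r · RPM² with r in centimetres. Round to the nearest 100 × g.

ΔRCF ≈ 13500 g

RCF_max = 1.118 × 10⁻⁵ × 7.6 × (23390)² = 1.118 × 10⁻⁵ × 7.6 × 547,092,100 ≈ 46,485.3 × g
RCF_min = 1.118 × 10⁻⁵ × 5.4 × (23390)² = 1.118 × 10⁻⁵ × 5.4 × 547,092,100 ≈ 33,029 × g
ΔRCF = 46,485.3 − 33,029 = 13,456.3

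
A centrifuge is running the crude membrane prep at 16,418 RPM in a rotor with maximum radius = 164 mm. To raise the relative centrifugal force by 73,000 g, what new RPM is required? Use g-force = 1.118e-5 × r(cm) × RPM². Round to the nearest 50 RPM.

25850 RPM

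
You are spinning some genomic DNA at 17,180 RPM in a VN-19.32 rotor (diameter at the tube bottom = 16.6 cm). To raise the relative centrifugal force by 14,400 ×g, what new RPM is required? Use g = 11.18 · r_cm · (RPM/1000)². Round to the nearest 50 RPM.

r = 16.6 / 2 = 8.3 cm
Current RCF = 11.18 × 8.3 × (17.18)² = 11.18 × 8.3 × 295.1524 ≈ 27,388.4 × g
Target RCF = 27,388.4 + 14,400 = 41,788.4 × g
(N/1000)² = 41,788.4 / 92.794 = 450.3352
N = 1000 × √450.3352 ≈ 21,221.1

21200 RPM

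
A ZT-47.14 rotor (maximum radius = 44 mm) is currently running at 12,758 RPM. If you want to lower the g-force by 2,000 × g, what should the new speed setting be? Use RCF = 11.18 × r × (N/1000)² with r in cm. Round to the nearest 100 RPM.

r = 44 mm = 4.4 cm
Current RCF = 11.18 × 4.4 × (12.758)² = 11.18 × 4.4 × 162.766564 ≈ 8,006.8 × g
Target RCF = 8,006.8 − 2,000 = 6,006.8 × g
(N/1000)² = 6,006.8 / 49.192 = 122.1093
N = 1000 × √122.1093 ≈ 11,050.3

≈ 11100 RPM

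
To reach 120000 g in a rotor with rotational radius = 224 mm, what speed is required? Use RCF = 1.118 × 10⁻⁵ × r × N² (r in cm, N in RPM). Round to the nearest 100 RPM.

r = 224 mm = 22.4 cm
120,000 = 1.118 × 10⁻⁵ × 22.4 × N²
N² = 120,000 / (25.0432 × 10⁻⁵) = 479,171,991
N ≈ √479,171,991 ≈ 21,890.0

≈ 21900 RPM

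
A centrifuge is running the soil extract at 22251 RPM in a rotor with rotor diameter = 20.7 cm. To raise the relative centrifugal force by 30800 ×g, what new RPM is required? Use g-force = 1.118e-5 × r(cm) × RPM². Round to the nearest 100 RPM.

r = 20.7 / 2 = 10.35 cm
Current RCF = 1.118 × 10⁻⁵ × 10.35 × (22251)² = 1.118 × 10⁻⁵ × 10.35 × 495,107,001 ≈ 57,290.3 × g
Target RCF = 57,290.3 + 30,800 = 88,090.3 × g
N² = 88,090.3 / (11.5713 × 10⁻⁵) = 761,282,656
N ≈ √761,282,656 ≈ 27,591.4

27600 RPM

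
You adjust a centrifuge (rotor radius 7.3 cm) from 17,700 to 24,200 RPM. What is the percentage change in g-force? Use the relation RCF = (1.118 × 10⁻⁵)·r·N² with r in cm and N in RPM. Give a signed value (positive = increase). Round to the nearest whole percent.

+87%

RCF ∝ N², so the ratio is (24200/17700)² = (1.367232)² = 1.8693.
Change = 1.8693 − 1 = +0.8693 → +86.9%.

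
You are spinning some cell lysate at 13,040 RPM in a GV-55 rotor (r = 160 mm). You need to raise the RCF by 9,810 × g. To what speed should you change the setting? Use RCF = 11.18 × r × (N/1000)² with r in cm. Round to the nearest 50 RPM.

r = 160 mm = 16.0 cm
Current RCF = 11.18 × 16 × (13.04)² = 11.18 × 16 × 170.0416 ≈ 30,417 × g
Target RCF = 30,417 + 9,810 = 40,227 × g
(N/1000)² = 40,227 / 178.88 = 224.8826
N = 1000 × √224.8826 ≈ 14,996.1

N₂ ≈ 15000 RPM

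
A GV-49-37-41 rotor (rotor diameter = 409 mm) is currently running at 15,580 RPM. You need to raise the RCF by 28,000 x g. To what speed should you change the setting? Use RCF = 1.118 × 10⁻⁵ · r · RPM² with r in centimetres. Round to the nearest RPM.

r = 409 mm / 2 = 204.5 mm = 20.45 cm
Current RCF = 1.118 × 10⁻⁵ × 20.45 × (15580)² = 1.118 × 10⁻⁵ × 20.45 × 242,736,400 ≈ 55,497.1 × g
Target RCF = 55,497.1 + 28,000 = 83,497.1 × g
N² = 83,497.1 / (22.8631 × 10⁻⁵) = 365,204,631
N ≈ √365,204,631 ≈ 19,110.3

N₂ ≈ 19110 RPM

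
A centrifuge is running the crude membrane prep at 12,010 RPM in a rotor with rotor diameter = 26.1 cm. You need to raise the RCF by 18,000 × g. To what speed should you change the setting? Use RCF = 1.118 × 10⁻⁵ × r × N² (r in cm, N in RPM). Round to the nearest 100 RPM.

r = 26.1 / 2 = 13.05 cm
Current RCF = 1.118 × 10⁻⁵ × 13.05 × (12010)² = 1.118 × 10⁻⁵ × 13.05 × 144,240,100 ≈ 21,044.5 × g
Target RCF = 21,044.5 + 18,000 = 39,044.5 × g
N² = 39,044.5 / (14.5899 × 10⁻⁵) = 267,613,212
N ≈ √267,613,212 ≈ 16,358.9

16400 RPM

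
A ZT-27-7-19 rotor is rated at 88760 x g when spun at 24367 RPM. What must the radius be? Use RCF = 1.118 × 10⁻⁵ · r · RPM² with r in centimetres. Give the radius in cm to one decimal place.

≈ 13.4 cm

88760 = 1.118 × 10⁻⁵ × r × (24367)²
r = 88760 / (1.118 × 10⁻⁵ × 593,750,689) = 88760 / 6638.133 ≈ 13.371 cm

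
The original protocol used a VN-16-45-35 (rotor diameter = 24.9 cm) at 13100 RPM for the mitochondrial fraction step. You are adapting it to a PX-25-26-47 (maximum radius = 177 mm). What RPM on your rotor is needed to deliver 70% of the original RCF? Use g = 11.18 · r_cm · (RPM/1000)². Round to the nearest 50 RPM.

9200 RPM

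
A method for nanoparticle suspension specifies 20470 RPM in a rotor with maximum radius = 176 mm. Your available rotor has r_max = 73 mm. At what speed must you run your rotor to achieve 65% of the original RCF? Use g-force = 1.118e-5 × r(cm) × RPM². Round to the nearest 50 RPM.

≈ 25650 RPM

Original rotor: r = 176 mm = 17.6 cm
RCF_original = 1.118 × 10⁻⁵ × 17.6 × (20470)² = 1.118 × 10⁻⁵ × 17.6 × 419,020,900 ≈ 82,449.9 × g
Target RCF = 0.65 × 82,449.9 ≈ 53,592.4 × g
Your rotor: r = 73 mm = 7.3 cm
53,592.4 = 1.118 × 10⁻⁵ × 7.3 × N²
N² = 53,592.4 / (8.1614 × 10⁻⁵) = 656,656,946
N ≈ √656,656,946 ≈ 25,625.3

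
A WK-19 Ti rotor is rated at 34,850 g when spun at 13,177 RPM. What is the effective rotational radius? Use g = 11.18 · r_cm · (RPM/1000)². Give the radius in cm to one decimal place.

18.0 cm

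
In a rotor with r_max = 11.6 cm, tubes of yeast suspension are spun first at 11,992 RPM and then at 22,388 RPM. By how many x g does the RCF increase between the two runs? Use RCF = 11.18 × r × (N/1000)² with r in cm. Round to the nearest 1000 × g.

≈ 46000 x g

RCF₁ = 11.18 × 11.6 × (11.992)² = 11.18 × 11.6 × 143.808064 ≈ 18,650.2 × g
RCF₂ = 11.18 × 11.6 × (22.388)² = 11.18 × 11.6 × 501.222544 ≈ 65,002.5 × g
Increase = 65,002.5 − 18,650.2 = 46,352.3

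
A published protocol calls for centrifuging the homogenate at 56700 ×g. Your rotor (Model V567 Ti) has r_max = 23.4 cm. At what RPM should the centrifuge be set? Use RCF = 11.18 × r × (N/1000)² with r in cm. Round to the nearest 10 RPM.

N ≈ 14720 RPM

RCF = 11.18 × r × (N/1000)²
56,700 = 11.18 × 23.4 × (N/1000)²
(N/1000)² = 56,700 / 261.612 = 216.7332
N = 1000 × √216.7332 ≈ 14,721.9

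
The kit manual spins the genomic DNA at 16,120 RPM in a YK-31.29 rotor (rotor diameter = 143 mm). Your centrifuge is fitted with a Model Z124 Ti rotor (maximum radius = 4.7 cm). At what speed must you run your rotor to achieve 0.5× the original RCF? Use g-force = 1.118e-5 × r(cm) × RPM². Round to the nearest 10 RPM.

≈ 14060 RPM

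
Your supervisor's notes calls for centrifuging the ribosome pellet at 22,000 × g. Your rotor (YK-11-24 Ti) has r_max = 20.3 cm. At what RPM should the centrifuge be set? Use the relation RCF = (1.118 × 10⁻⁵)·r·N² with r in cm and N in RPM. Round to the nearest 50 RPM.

22,000 = 1.118 × 10⁻⁵ × 20.3 × N²
N² = 22,000 / (22.6954 × 10⁻⁵) = 96,935,943
N ≈ √96,935,943 ≈ 9,845.6

≈ 9850 RPM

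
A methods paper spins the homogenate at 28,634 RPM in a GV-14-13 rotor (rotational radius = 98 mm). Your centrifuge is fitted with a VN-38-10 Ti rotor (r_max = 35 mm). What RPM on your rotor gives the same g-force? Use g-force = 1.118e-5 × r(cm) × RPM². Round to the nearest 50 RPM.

≈ 47900 RPM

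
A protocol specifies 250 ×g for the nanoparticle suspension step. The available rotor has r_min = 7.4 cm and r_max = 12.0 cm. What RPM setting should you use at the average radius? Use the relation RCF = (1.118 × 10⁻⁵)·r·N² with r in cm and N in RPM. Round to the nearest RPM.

r_avg = (7.4 + 12.0) / 2 = 9.7 cm
RCF = 1.118 × 10⁻⁵ × r × N²
250 = 1.118 × 10⁻⁵ × 9.7 × N²
N² = 250 / (10.8446 × 10⁻⁵) = 2,305,295
N ≈ √2,305,295 ≈ 1,518.3

≈ 1518 RPM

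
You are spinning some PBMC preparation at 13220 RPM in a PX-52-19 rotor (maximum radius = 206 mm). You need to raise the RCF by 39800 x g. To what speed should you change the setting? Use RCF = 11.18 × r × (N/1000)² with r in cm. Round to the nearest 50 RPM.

r = 206 mm = 20.6 cm
Current RCF = 11.18 × 20.6 × (13.22)² = 11.18 × 20.6 × 174.7684 ≈ 40,250.6 × g
Target RCF = 40,250.6 + 39,800 = 80,050.6 × g
(N/1000)² = 80,050.6 / 230.308 = 347.5806
N = 1000 × √347.5806 ≈ 18,643.5

18650 RPM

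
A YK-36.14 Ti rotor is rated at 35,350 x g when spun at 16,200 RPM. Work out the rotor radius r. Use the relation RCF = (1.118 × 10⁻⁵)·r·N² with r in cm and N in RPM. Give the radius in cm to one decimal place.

35350 = 1.118 × 10⁻⁵ × r × (16200)²
r = 35350 / (1.118 × 10⁻⁵ × 262,440,000) = 35350 / 2934.079 ≈ 12.048 cm

12.0 cm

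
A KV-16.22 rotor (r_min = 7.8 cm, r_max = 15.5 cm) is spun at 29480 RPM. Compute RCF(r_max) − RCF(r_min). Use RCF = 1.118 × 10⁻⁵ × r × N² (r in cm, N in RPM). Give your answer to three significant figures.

RCF_max = 1.118 × 10⁻⁵ × 15.5 × (29480)² = 1.118 × 10⁻⁵ × 15.5 × 869,070,400 ≈ 150,601.2 × g
RCF_min = 1.118 × 10⁻⁵ × 7.8 × (29480)² = 1.118 × 10⁻⁵ × 7.8 × 869,070,400 ≈ 75,786.4 × g
ΔRCF = 150,601.2 − 75,786.4 = 74,814.8

ΔRCF ≈ 74800 x g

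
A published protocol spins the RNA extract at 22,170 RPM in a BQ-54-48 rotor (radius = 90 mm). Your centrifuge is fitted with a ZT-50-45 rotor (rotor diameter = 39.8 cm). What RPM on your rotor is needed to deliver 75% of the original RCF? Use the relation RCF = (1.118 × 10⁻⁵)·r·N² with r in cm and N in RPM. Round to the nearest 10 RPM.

12910 RPM

Original rotor: r = 90 mm = 9.0 cm
RCF_original = 1.118 × 10⁻⁵ × 9 × (22170)² = 1.118 × 10⁻⁵ × 9 × 491,508,900 ≈ 49,455.6 × g
Target RCF = 0.75 × 49,455.6 ≈ 37,091.7 × g
Your rotor: r = 39.8 / 2 = 19.9 cm
37,091.7 = 1.118 × 10⁻⁵ × 19.9 × N²
N² = 37,091.7 / (22.2482 × 10⁻⁵) = 166,717,757
N ≈ √166,717,757 ≈ 12,911.9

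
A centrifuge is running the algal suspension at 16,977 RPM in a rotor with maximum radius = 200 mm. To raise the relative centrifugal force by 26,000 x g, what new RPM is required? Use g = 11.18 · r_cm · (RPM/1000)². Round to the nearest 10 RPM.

20110 RPM

r = 200 mm = 20.0 cm
Current RCF = 11.18 × 20 × (16.977)² = 11.18 × 20 × 288.218529 ≈ 64,445.7 × g
Target RCF = 64,445.7 + 26,000 = 90,445.7 × g
(N/1000)² = 90,445.7 / 223.6 = 404.4978
N = 1000 × √404.4978 ≈ 20,112.1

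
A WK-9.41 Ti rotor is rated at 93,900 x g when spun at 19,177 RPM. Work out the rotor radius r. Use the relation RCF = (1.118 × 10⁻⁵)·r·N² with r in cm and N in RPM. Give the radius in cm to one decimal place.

RCF = 1.118 × 10⁻⁵ × r × N²
93900 = 1.118 × 10⁻⁵ × r × (19177)²
r = 93900 / (1.118 × 10⁻⁵ × 367,757,329) = 93900 / 4111.527 ≈ 22.838 cm

≈ 22.8 cm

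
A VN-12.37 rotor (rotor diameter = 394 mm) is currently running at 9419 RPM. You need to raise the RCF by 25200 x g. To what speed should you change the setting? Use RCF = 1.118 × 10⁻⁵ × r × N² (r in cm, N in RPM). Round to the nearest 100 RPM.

r = 394 mm / 2 = 197 mm = 19.7 cm
Current RCF = 1.118 × 10⁻⁵ × 19.7 × (9419)² = 1.118 × 10⁻⁵ × 19.7 × 88,717,561 ≈ 19,539.7 × g
Target RCF = 19,539.7 + 25,200 = 44,739.7 × g
N² = 44,739.7 / (22.0246 × 10⁻⁵) = 203,135,131
N ≈ √203,135,131 ≈ 14,252.5

14300 RPM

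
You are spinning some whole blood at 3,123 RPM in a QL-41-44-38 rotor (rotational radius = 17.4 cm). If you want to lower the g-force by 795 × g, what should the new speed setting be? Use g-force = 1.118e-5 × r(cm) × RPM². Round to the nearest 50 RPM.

N₂ ≈ 2400 RPM

Current RCF = 1.118 × 10⁻⁵ × 17.4 × (3123)² = 1.118 × 10⁻⁵ × 17.4 × 9,753,129 ≈ 1,897.3 × g
Target RCF = 1,897.3 − 795 = 1,102.3 × g
N² = 1,102.3 / (19.4532 × 10⁻⁵) = 5,666,420
N ≈ √5,666,420 ≈ 2,380.4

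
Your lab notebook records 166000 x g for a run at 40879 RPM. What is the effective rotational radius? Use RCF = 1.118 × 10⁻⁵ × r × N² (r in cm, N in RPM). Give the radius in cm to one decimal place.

166000 = 1.118 × 10⁻⁵ × r × (40879)²
r = 166000 / (1.118 × 10⁻⁵ × 1,671,092,641) = 166000 / 18682.82 ≈ 8.885 cm

8.9 cm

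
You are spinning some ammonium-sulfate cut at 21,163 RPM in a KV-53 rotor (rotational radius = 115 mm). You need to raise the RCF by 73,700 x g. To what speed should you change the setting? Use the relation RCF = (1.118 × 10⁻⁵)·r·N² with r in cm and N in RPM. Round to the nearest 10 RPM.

N₂ ≈ 31950 RPM

r = 115 mm = 11.5 cm
Current RCF = 1.118 × 10⁻⁵ × 11.5 × (21163)² = 1.118 × 10⁻⁵ × 11.5 × 447,872,569 ≈ 57,583 × g
Target RCF = 57,583 + 73,700 = 131,283 × g
N² = 131,283 / (12.857 × 10⁻⁵) = 1,021,101,346
N ≈ √1,021,101,346 ≈ 31,954.7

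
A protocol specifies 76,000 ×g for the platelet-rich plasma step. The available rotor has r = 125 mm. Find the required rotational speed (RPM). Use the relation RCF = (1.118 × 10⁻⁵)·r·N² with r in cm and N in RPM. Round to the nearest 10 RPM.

23320 RPM

r = 125 mm = 12.5 cm
76,000 = 1.118 × 10⁻⁵ × 12.5 × N²
N² = 76,000 / (13.975 × 10⁻⁵) = 543,828,265
N ≈ √543,828,265 ≈ 23,320.1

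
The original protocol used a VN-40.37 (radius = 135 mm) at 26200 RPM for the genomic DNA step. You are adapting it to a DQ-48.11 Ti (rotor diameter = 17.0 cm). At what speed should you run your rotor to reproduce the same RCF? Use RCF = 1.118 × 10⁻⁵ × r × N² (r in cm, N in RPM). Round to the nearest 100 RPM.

Original rotor: r = 135 mm = 13.5 cm
RCF_original = 1.118 × 10⁻⁵ × 13.5 × (26200)² = 1.118 × 10⁻⁵ × 13.5 × 686,440,000 ≈ 103,604.4 × g
Your rotor: r = 17.0 / 2 = 8.5 cm
103,604.4 = 1.118 × 10⁻⁵ × 8.5 × N²
N² = 103,604.4 / (9.503 × 10⁻⁵) = 1,090,228,349
N ≈ √1,090,228,349 ≈ 33,018.6

≈ 33000 RPM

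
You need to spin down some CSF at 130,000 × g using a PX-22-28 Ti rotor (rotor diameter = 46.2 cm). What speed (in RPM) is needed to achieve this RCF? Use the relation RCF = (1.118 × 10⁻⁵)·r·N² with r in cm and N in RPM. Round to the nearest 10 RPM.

r = 46.2 / 2 = 23.1 cm
130,000 = 1.118 × 10⁻⁵ × 23.1 × N²
N² = 130,000 / (25.8258 × 10⁻⁵) = 503,372,596
N ≈ √503,372,596 ≈ 22,436.0

N ≈ 22440 RPM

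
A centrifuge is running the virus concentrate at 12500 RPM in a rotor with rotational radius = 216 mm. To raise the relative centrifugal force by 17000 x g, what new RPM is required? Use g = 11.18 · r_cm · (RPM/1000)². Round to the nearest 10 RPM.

r = 216 mm = 21.6 cm
Current RCF = 11.18 × 21.6 × (12.5)² = 11.18 × 21.6 × 156.25 ≈ 37,732.5 × g
Target RCF = 37,732.5 + 17,000 = 54,732.5 × g
(N/1000)² = 54,732.5 / 241.488 = 226.6469
N = 1000 × √226.6469 ≈ 15,054.8

15050 RPM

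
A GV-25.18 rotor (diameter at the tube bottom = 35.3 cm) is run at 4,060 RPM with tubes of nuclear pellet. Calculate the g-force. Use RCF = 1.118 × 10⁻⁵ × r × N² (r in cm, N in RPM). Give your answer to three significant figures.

3250 g

r = 35.3 / 2 = 17.65 cm
RCF = 1.118 × 10⁻⁵ × 17.65 × (4060)² = 1.118 × 10⁻⁵ × 17.65 × 16,483,600 ≈ 3,252.7 × g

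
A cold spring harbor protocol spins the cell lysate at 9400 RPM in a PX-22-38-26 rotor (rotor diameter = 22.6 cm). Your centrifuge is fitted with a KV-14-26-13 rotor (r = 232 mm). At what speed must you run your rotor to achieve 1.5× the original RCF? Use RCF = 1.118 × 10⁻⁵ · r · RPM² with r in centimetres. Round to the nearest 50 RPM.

8050 RPM

Original rotor: r = 22.6 / 2 = 11.3 cm
RCF_original = 1.118 × 10⁻⁵ × 11.3 × (9400)² = 1.118 × 10⁻⁵ × 11.3 × 88,360,000 ≈ 11,162.9 × g
Target RCF = 1.5 × 11,162.9 ≈ 16,744.3 × g
Your rotor: r = 232 mm = 23.2 cm
16,744.3 = 1.118 × 10⁻⁵ × 23.2 × N²
N² = 16,744.3 / (25.9376 × 10⁻⁵) = 64,556,088
N ≈ √64,556,088 ≈ 8,034.7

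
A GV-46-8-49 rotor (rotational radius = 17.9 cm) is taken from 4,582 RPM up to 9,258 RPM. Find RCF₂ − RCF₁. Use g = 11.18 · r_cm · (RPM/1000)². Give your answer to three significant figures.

13000 g

RCF₁ = 11.18 × 17.9 × (4.582)² = 11.18 × 17.9 × 20.994724 ≈ 4,201.5 × g
RCF₂ = 11.18 × 17.9 × (9.258)² = 11.18 × 17.9 × 85.710564 ≈ 17,152.6 × g
Increase = 17,152.6 − 4,201.5 = 12,951.1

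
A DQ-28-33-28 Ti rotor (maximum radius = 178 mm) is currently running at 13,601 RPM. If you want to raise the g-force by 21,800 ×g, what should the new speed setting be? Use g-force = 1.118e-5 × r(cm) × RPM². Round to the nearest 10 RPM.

N₂ ≈ 17160 RPM

r = 178 mm = 17.8 cm
Current RCF = 1.118 × 10⁻⁵ × 17.8 × (13601)² = 1.118 × 10⁻⁵ × 17.8 × 184,987,201 ≈ 36,813.2 × g
Target RCF = 36,813.2 + 21,800 = 58,613.2 × g
N² = 58,613.2 / (19.9004 × 10⁻⁵) = 294,532,773
N ≈ √294,532,773 ≈ 17,162.0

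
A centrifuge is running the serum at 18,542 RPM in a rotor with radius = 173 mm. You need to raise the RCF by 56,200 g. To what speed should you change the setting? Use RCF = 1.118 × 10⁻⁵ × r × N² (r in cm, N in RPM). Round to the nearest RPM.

r = 173 mm = 17.3 cm
Current RCF = 1.118 × 10⁻⁵ × 17.3 × (18542)² = 1.118 × 10⁻⁵ × 17.3 × 343,805,764 ≈ 66,496.8 × g
Target RCF = 66,496.8 + 56,200 = 122,696.8 × g
N² = 122,696.8 / (19.3414 × 10⁻⁵) = 634,373,934
N ≈ √634,373,934 ≈ 25,186.8

N₂ ≈ 25187 RPM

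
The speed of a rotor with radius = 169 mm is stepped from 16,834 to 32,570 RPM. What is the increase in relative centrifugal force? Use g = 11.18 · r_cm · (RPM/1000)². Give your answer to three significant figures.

147000 x g

r = 169 mm = 16.9 cm
RCF₁ = 11.18 × 16.9 × (16.834)² = 11.18 × 16.9 × 283.383556 ≈ 53,543.1 × g
RCF₂ = 11.18 × 16.9 × (32.57)² = 11.18 × 16.9 × 1,060.8049 ≈ 200,430.6 × g
Increase = 200,430.6 − 53,543.1 = 146,887.5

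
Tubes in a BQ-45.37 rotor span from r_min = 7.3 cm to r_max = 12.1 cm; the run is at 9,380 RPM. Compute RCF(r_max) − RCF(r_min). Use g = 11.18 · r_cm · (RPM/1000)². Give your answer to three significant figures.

4720 g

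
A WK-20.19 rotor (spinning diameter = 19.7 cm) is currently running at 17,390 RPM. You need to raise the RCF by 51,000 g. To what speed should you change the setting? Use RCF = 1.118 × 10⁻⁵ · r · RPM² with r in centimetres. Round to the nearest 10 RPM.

27670 RPM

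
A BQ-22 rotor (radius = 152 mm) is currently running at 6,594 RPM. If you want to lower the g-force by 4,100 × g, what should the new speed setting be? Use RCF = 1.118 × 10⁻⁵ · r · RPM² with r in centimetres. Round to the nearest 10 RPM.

r = 152 mm = 15.2 cm
Current RCF = 1.118 × 10⁻⁵ × 15.2 × (6594)² = 1.118 × 10⁻⁵ × 15.2 × 43,480,836 ≈ 7,389 × g
Target RCF = 7,389 − 4,100 = 3,289 × g
N² = 3,289 / (16.9936 × 10⁻⁵) = 19,354,345
N ≈ √19,354,345 ≈ 4,399.4

N₂ ≈ 4400 RPM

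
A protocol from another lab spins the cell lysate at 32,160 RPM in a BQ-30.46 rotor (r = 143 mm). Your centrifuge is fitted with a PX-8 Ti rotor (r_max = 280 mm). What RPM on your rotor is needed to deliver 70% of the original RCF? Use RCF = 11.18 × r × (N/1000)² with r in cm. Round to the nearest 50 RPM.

Original rotor: r = 143 mm = 14.3 cm
RCF_original = 11.18 × 14.3 × (32.16)² = 11.18 × 14.3 × 1,034.2656 ≈ 165,352.2 × g
Target RCF = 0.7 × 165,352.2 ≈ 115,746.5 × g
Your rotor: r = 280 mm = 28.0 cm
115,746.5 = 11.18 × 28 × (N/1000)²
(N/1000)² = 115,746.5 / 313.04 = 369.7499
N = 1000 × √369.7499 ≈ 19,228.9

≈ 19250 RPM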